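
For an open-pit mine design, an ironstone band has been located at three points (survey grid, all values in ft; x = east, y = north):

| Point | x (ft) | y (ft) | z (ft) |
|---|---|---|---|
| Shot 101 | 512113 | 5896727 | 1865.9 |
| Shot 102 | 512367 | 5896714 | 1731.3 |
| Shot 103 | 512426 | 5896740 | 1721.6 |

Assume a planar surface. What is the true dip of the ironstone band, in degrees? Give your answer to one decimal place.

41.7°

Let the plane be z = a·x + b·y + c.
Shot 102−Shot 101: 254a − 13b = −134.6;  Shot 103−Shot 101: 313a + 13b = −144.3.
Solving gives a = −0.49189, b = 0.74313.
Gradient magnitude |∇z| = √(a² + b²) = √(0.24195 + 0.55224) = 0.89117.
True dip = arctan(0.89117) = 41.7°, dipping toward SSE (azimuth ≈ 146°).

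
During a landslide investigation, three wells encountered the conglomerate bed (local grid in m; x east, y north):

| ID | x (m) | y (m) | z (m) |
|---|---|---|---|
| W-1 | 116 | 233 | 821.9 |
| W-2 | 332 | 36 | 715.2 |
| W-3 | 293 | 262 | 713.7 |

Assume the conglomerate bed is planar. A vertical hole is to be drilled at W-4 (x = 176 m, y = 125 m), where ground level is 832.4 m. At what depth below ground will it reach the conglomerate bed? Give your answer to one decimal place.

Let the plane be z = a·x + b·y + c.
W-2−W-1: 216a − 197b = −106.7;  W-3−W-1: 177a + 29b = −108.2.
Solving gives a = −0.59343, b = −0.10904.
Then c = 821.9 − a·116 − b·233 = 916.15.
At (176, 125): z_contact = −104.44 − 13.63 + 916.15 = 798.07 m.
Depth below ground = 832.4 − 798.07 = 34.3 m.

34.3 m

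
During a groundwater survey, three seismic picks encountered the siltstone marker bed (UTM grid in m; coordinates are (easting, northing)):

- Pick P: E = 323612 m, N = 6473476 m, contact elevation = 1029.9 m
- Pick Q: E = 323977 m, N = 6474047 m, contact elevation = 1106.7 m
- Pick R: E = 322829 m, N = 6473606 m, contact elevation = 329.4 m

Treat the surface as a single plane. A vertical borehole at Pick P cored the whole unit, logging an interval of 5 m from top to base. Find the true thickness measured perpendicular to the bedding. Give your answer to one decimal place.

3.7 m

Two edge vectors: Pick P→Pick Q = (365, 571, 76.8), Pick P→Pick R = (-783, 130, -700.5).
Normal n = (Pick P→Pick Q) × (Pick P→Pick R) = (-409969.5, 195548.1, 494543).
So ∂z/∂E = −n_x/n_z = 0.82899 and ∂z/∂N = −n_y/n_z = −0.39541.
|∇z| = √(a²+b²) = 0.91846, so dip δ = arctan(0.91846) = 42.57°.
True thickness = vertical thickness × cos δ = 5 × cos 42.57° = 3.7 m.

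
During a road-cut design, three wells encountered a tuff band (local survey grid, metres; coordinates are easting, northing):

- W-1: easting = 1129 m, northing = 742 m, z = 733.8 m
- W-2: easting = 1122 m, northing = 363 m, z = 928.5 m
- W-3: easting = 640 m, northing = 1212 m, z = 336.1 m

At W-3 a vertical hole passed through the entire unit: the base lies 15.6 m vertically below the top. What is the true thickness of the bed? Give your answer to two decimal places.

Let the plane be z = a·easting + b·northing + c.
W-2−W-1: −7a − 379b = 194.7;  W-3−W-1: −489a + 470b = −397.7.
Solving gives a = 0.31396, b = −0.51952.
|∇z| = √(a²+b²) = 0.60702, so dip δ = arctan(0.60702) = 31.26°.
True thickness = vertical thickness × cos δ = 15.6 × cos 31.26° = 13.34 m.

13.34 m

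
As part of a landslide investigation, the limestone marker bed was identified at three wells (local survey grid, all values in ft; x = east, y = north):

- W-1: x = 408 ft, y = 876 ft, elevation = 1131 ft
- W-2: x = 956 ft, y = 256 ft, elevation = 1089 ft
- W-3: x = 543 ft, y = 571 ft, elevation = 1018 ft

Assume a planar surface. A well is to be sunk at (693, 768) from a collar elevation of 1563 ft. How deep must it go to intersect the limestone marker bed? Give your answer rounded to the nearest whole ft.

309 ft

Two edge vectors: W-1→W-2 = (548, -620, -42), W-1→W-3 = (135, -305, -113).
Normal n = (W-1→W-2) × (W-1→W-3) = (57250, 56254, -83440).
So ∂z/∂x = −n_x/n_z = 0.68612 and ∂z/∂y = −n_y/n_z = 0.67419.
Intercept c from W-1: 1131 − 279.94 − 590.59 = 260.48.
At (693, 768): z_contact = 475.5 + 517.8 + 260.48 = 1253.7 ft.
Depth below ground = 1563 − 1253.7 = 309 ft.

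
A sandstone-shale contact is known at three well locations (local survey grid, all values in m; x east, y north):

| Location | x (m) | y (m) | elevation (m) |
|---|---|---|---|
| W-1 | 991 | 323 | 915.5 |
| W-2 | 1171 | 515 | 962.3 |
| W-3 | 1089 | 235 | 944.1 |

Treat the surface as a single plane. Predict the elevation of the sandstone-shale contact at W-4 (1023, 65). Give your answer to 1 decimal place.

928.6 m

Let the plane be z = a·x + b·y + c.
W-2−W-1: 180a + 192b = 46.8;  W-3−W-1: 98a − 88b = 28.6.
Solving gives a = 0.277285, b = −0.016205.
Then c = 915.5 − a·991 − b·323 = 645.94.
At (1023, 65): z = 283.7 − 1.1 + 645.94 = 928.6 m.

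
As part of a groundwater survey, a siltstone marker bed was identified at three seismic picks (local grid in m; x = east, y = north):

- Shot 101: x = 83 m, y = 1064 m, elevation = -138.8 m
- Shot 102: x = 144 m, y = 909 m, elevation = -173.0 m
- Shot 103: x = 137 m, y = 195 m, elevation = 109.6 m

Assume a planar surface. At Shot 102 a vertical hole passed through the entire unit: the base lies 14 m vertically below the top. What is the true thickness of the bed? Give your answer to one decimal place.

7.5 m

Two edge vectors: Shot 101→Shot 102 = (61, -155, -34.2), Shot 101→Shot 103 = (54, -869, 248.4).
Normal n = (Shot 101→Shot 102) × (Shot 101→Shot 103) = (-68221.8, -16999.2, -44639).
So ∂z/∂x = −n_x/n_z = −1.52830 and ∂z/∂y = −n_y/n_z = −0.38081.
|∇z| = √(a²+b²) = 1.57503, so dip δ = arctan(1.57503) = 57.59°.
True thickness = vertical thickness × cos δ = 14 × cos 57.59° = 7.5 m.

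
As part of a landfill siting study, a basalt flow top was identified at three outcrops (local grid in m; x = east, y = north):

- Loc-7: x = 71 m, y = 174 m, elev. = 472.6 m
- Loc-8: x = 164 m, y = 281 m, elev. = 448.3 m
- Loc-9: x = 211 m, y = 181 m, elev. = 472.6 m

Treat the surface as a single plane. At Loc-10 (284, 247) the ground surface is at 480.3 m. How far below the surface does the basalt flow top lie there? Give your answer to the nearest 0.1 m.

Two edge vectors: Loc-7→Loc-8 = (93, 107, -24.3), Loc-7→Loc-9 = (140, 7, 0).
Normal n = (Loc-7→Loc-8) × (Loc-7→Loc-9) = (170.1, -3402, -14329).
So ∂z/∂x = −n_x/n_z = 0.01187 and ∂z/∂y = −n_y/n_z = −0.23742.
Intercept c from Loc-7: 472.6 − 0.84 + 41.31 = 513.07.
At (284, 247): z_contact = 3.37 − 58.64 + 513.07 = 457.80 m.
Depth below ground = 480.3 − 457.80 = 22.5 m.

22.5 m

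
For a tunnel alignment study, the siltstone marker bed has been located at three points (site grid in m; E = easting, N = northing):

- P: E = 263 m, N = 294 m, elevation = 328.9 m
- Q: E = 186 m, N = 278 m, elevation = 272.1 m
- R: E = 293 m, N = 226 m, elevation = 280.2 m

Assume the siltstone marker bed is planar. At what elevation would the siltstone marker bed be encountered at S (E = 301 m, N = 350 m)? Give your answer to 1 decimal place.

Two edge vectors: P→Q = (-77, -16, -56.8), P→R = (30, -68, -48.7).
Normal n = (P→Q) × (P→R) = (-3083.2, -5453.9, 5716).
So ∂z/∂E = −n_x/n_z = 0.53940 and ∂z/∂N = −n_y/n_z = 0.95415.
Intercept c from P: 328.9 − 141.86 − 280.52 = −93.48.
At (301, 350): z = 162.4 + 334.0 − 93.48 = 402.8 m.

402.8 m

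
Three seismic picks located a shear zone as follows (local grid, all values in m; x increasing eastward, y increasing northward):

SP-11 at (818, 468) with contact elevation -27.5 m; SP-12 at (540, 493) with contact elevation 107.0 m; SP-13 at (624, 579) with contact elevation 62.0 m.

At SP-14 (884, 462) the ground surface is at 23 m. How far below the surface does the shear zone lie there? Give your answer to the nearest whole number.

82 m

Two edge vectors: SP-11→SP-12 = (-278, 25, 134.5), SP-11→SP-13 = (-194, 111, 89.5).
Normal n = (SP-11→SP-12) × (SP-11→SP-13) = (-12692, -1212, -26008).
So ∂z/∂x = −n_x/n_z = −0.48800 and ∂z/∂y = −n_y/n_z = −0.04660.
Intercept c from SP-11: -27.5 + 399.19 + 21.81 = 393.50.
At (884, 462): z_contact = −431.4 − 21.5 + 393.50 = -59.4 m.
Depth below ground = 23 − (-59.4) = 82 m.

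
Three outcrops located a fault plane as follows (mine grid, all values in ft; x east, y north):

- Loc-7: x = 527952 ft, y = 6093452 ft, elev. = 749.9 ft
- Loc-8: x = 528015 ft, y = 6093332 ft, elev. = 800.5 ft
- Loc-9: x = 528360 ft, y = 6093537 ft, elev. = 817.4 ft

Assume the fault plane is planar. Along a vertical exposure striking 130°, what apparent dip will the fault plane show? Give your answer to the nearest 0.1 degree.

20.2°

Two edge vectors: Loc-7→Loc-8 = (63, -120, 50.6), Loc-7→Loc-9 = (408, 85, 67.5).
Normal n = (Loc-7→Loc-8) × (Loc-7→Loc-9) = (-12401, 16392.3, 54315).
So ∂z/∂x = −n_x/n_z = 0.22832 and ∂z/∂y = −n_y/n_z = −0.30180.
Unit vector along 130° is (sin 130°, cos 130°) = (0.7660, -0.6428).
Slope in that direction = a·(0.7660) + b·(-0.6428) = 0.36889.
Apparent dip = arctan|0.36889| = 20.2° (true dip is 20.7°, so apparent ≤ true as expected).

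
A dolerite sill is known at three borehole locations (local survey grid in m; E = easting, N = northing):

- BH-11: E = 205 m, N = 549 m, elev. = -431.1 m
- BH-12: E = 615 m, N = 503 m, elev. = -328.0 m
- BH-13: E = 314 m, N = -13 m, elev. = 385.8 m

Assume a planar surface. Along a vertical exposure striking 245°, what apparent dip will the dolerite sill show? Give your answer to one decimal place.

27.7°

Two edge vectors: BH-11→BH-12 = (410, -46, 103.1), BH-11→BH-13 = (109, -562, 816.9).
Normal n = (BH-11→BH-12) × (BH-11→BH-13) = (20364.8, -323691.1, -225406).
So ∂z/∂E = −n_x/n_z = 0.09035 and ∂z/∂N = −n_y/n_z = −1.43604.
Unit vector along 245° is (sin 245°, cos 245°) = (-0.9063, -0.4226).
Slope in that direction = a·(-0.9063) + b·(-0.4226) = 0.52501.
Apparent dip = arctan|0.52501| = 27.7° (true dip is 55.2°, so apparent ≤ true as expected).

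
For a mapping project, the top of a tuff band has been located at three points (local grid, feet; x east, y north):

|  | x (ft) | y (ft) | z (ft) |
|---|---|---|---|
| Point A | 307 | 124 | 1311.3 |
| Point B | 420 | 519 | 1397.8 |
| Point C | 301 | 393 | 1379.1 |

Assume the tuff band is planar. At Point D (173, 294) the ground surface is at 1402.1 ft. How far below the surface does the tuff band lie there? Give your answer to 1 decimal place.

Two edge vectors: Point A→Point B = (113, 395, 86.5), Point A→Point C = (-6, 269, 67.8).
Normal n = (Point A→Point B) × (Point A→Point C) = (3512.5, -8180.4, 32767).
So ∂z/∂x = −n_x/n_z = −0.10720 and ∂z/∂y = −n_y/n_z = 0.24965.
Intercept c from Point A: 1311.3 + 32.91 − 30.96 = 1313.25.
At (173, 294): z_contact = −18.54 + 73.40 + 1313.25 = 1368.11 ft.
Depth below ground = 1402.1 − 1368.11 = 34.0 ft.

34.0 ft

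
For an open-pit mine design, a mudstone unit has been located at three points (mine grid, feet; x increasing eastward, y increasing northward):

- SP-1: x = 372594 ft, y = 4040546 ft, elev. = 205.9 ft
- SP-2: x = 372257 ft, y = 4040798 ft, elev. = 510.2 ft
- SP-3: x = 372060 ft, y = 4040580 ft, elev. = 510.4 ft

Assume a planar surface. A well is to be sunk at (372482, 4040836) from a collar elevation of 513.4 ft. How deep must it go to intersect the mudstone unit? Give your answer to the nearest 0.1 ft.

106.0 ft

Let the plane be z = a·x + b·y + c.
SP-2−SP-1: −337a + 252b = 304.3;  SP-3−SP-1: −534a + 34b = 304.5.
Solving gives a = −0.539255950, b = 0.486391845.
Then c = 205.9 − a·372594 − b·4040546 = −1764159.19.
At (372482, 4040836): z_contact = −200863.13 + 1965429.68 − 1764159.19 = 407.35 ft.
Depth below ground = 513.4 − 407.35 = 106.0 ft.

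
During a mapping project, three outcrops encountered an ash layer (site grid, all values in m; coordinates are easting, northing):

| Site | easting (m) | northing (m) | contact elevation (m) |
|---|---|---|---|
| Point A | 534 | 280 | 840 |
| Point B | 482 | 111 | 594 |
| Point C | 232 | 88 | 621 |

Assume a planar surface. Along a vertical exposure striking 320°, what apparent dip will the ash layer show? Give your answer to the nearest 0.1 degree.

Two edge vectors: Point A→Point B = (-52, -169, -246), Point A→Point C = (-302, -192, -219).
Normal n = (Point A→Point B) × (Point A→Point C) = (-10221, 62904, -41054).
So ∂z/∂easting = −n_x/n_z = −0.24896 and ∂z/∂northing = −n_y/n_z = 1.53223.
Unit vector along 320° is (sin 320°, cos 320°) = (-0.6428, 0.7660).
Slope in that direction = a·(-0.6428) + b·(0.7660) = 1.33378.
Apparent dip = arctan|1.33378| = 53.1° (true dip is 57.2°, so apparent ≤ true as expected).

53.1°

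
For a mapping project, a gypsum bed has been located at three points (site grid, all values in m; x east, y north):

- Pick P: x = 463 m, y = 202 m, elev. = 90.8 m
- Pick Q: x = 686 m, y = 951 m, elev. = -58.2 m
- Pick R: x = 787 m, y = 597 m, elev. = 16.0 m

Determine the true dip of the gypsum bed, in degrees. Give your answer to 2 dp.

11.60°

Let the plane be z = a·x + b·y + c.
Pick Q−Pick P: 223a + 749b = −149;  Pick R−Pick P: 324a + 395b = −74.8.
Solving gives a = 0.01831, b = −0.20438.
Gradient magnitude |∇z| = √(a² + b²) = √(0.00034 + 0.04177) = 0.20520.
True dip = arctan(0.20520) = 11.60°, dipping toward N (azimuth ≈ 355°).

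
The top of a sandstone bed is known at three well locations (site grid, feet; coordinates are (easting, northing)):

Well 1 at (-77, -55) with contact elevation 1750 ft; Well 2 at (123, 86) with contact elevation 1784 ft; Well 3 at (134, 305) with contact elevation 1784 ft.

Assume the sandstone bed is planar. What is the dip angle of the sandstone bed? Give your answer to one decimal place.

10.0°

Let the plane be z = a·E + b·N + c.
Well 2−Well 1: 200a + 141b = 34;  Well 3−Well 1: 211a + 360b = 34.
Solving gives a = 0.17624, b = −0.00885.
Gradient magnitude |∇z| = √(a² + b²) = √(0.03106 + 0.00008) = 0.17646.
True dip = arctan(0.17646) = 10.0°, dipping toward W (azimuth ≈ 273°).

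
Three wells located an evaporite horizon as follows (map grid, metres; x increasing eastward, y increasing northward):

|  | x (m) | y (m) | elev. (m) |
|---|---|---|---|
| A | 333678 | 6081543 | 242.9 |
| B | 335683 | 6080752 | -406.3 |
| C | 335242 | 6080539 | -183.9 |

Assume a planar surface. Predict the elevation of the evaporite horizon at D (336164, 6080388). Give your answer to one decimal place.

-526.2 m

Let the plane be z = a·x + b·y + c.
B−A: 2005a − 791b = −649.2;  C−A: 1564a − 1004b = −426.8.
Solving gives a = −0.404948601, b = −0.205716746.
Then c = 242.9 − a·333678 − b·6081543 = 1386440.57.
At (336164, 6080388): z = −136129.1 − 1250837.6 + 1386440.57 = -526.2 m.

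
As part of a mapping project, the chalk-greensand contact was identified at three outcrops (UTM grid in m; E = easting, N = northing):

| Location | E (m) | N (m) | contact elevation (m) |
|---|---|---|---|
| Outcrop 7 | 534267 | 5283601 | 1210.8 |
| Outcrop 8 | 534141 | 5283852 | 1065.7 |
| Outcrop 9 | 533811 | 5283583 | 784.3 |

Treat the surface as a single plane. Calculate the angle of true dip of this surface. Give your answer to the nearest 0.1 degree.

43.4°

Two edge vectors: Outcrop 7→Outcrop 8 = (-126, 251, -145.1), Outcrop 7→Outcrop 9 = (-456, -18, -426.5).
Normal n = (Outcrop 7→Outcrop 8) × (Outcrop 7→Outcrop 9) = (-109663.3, 12426.6, 116724).
So ∂z/∂E = −n_x/n_z = 0.93951 and ∂z/∂N = −n_y/n_z = −0.10646.
Gradient magnitude |∇z| = √(a² + b²) = √(0.88268 + 0.01133) = 0.94552.
True dip = arctan(0.94552) = 43.4°, dipping toward W (azimuth ≈ 276°).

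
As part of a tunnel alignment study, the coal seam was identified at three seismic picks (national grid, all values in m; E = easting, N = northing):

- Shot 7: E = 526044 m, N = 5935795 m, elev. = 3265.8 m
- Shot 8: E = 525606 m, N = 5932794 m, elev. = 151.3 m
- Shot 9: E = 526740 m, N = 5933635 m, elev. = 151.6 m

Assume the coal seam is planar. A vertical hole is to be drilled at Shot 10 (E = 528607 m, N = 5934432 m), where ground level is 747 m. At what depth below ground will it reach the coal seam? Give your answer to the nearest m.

1279 m

Two edge vectors: Shot 7→Shot 8 = (-438, -3001, -3114.5), Shot 7→Shot 9 = (696, -2160, -3114.2).
Normal n = (Shot 7→Shot 8) × (Shot 7→Shot 9) = (2618394.2, -3531711.6, 3034776).
So ∂z/∂E = −n_x/n_z = −0.86279653 and ∂z/∂N = −n_y/n_z = 1.16374704.
Intercept c from Shot 7: 3265.8 + 453868.94 − 6907763.89 = −6450629.15.
At (528607, 5934432): z_contact = −456080.3 + 6906177.7 − 6450629.15 = -531.7 m.
Depth below ground = 747 − (-531.7) = 1279 m.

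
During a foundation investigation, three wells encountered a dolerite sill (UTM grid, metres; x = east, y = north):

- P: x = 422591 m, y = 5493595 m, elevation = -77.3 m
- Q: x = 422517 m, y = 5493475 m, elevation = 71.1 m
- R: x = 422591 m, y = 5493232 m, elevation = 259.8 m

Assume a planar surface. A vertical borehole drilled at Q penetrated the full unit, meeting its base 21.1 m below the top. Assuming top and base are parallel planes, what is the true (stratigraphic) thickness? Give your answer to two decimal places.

14.52 m

Two edge vectors: P→Q = (-74, -120, 148.4), P→R = (0, -363, 337.1).
Normal n = (P→Q) × (P→R) = (13417.2, 24945.4, 26862).
So ∂z/∂x = −n_x/n_z = −0.49949 and ∂z/∂y = −n_y/n_z = −0.92865.
|∇z| = √(a²+b²) = 1.05446, so dip δ = arctan(1.05446) = 46.52°.
True thickness = vertical thickness × cos δ = 21.1 × cos 46.52° = 14.52 m.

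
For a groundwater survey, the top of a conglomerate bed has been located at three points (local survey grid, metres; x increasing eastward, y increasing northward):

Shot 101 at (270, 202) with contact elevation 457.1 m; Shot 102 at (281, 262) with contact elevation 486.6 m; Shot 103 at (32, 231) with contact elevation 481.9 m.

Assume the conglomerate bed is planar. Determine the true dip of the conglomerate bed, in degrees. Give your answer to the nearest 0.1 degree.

Let the plane be z = a·x + b·y + c.
Shot 102−Shot 101: 11a + 60b = 29.5;  Shot 103−Shot 101: −238a + 29b = 24.8.
Solving gives a = −0.04332, b = 0.49961.
Gradient magnitude |∇z| = √(a² + b²) = √(0.00188 + 0.24961) = 0.50148.
True dip = arctan(0.50148) = 26.6°, dipping toward S (azimuth ≈ 175°).

26.6°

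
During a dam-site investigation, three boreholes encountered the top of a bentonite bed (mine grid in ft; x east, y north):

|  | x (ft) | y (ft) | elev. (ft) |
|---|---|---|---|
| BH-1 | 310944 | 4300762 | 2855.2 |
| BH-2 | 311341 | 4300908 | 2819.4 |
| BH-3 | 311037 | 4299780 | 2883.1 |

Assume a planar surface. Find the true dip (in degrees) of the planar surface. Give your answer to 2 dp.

Two edge vectors: BH-1→BH-2 = (397, 146, -35.8), BH-1→BH-3 = (93, -982, 27.9).
Normal n = (BH-1→BH-2) × (BH-1→BH-3) = (-31082.2, -14405.7, -403432).
So ∂z/∂x = −n_x/n_z = −0.07704 and ∂z/∂y = −n_y/n_z = −0.03571.
Gradient magnitude |∇z| = √(a² + b²) = √(0.00594 + 0.00128) = 0.08492.
True dip = arctan(0.08492) = 4.85°, dipping toward ENE (azimuth ≈ 065°).

4.85°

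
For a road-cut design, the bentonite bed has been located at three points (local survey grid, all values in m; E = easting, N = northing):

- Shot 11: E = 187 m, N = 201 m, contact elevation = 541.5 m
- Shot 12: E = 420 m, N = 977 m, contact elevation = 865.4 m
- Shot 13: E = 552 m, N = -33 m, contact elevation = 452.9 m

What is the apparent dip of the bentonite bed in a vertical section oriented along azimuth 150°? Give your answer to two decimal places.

19.07°

Two edge vectors: Shot 11→Shot 12 = (233, 776, 323.9), Shot 11→Shot 13 = (365, -234, -88.6).
Normal n = (Shot 11→Shot 12) × (Shot 11→Shot 13) = (7039, 138867.3, -337762).
So ∂z/∂E = −n_x/n_z = 0.02084 and ∂z/∂N = −n_y/n_z = 0.41114.
Unit vector along 150° is (sin 150°, cos 150°) = (0.5000, -0.8660).
Slope in that direction = a·(0.5000) + b·(-0.8660) = −0.34564.
Apparent dip = arctan|0.34564| = 19.07° (true dip is 22.4°, so apparent ≤ true as expected).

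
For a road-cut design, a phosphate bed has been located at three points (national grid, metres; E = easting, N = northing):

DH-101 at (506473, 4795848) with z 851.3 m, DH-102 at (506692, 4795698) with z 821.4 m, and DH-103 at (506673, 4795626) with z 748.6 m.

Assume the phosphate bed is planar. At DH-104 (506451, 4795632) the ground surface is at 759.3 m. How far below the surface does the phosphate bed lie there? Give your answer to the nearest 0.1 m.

109.9 m

Two edge vectors: DH-101→DH-102 = (219, -150, -29.9), DH-101→DH-103 = (200, -222, -102.7).
Normal n = (DH-101→DH-102) × (DH-101→DH-103) = (8767.2, 16511.3, -18618).
So ∂z/∂E = −n_x/n_z = 0.470899130 and ∂z/∂N = −n_y/n_z = 0.886846063.
Intercept c from DH-101: 851.3 − 238497.70 − 4253178.92 = −4490825.31.
At (506451, 4795632): z_contact = 238487.34 + 4252987.36 − 4490825.31 = 649.38 m.
Depth below ground = 759.3 − 649.38 = 109.9 m.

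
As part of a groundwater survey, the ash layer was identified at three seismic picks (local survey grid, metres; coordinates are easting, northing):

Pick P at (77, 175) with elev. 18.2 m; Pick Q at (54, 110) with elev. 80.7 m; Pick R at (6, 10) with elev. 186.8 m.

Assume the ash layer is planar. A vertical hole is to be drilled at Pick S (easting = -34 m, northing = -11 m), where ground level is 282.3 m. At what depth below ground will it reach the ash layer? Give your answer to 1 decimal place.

49.6 m

Two edge vectors: Pick P→Pick Q = (-23, -65, 62.5), Pick P→Pick R = (-71, -165, 168.6).
Normal n = (Pick P→Pick Q) × (Pick P→Pick R) = (-646.5, -559.7, -820).
So ∂z/∂easting = −n_x/n_z = −0.78841 and ∂z/∂northing = −n_y/n_z = −0.68256.
Intercept c from Pick P: 18.2 + 60.71 + 119.45 = 198.36.
At (-34, -11): z_contact = 26.81 + 7.51 + 198.36 = 232.67 m.
Depth below ground = 282.3 − 232.67 = 49.6 m.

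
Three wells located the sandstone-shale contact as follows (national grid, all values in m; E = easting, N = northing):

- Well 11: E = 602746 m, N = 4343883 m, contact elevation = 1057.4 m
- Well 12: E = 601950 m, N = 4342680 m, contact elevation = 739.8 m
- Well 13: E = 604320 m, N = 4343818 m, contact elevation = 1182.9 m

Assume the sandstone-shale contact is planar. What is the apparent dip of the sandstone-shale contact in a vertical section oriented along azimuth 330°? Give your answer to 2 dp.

Let the plane be z = a·E + b·N + c.
Well 12−Well 11: −796a − 1203b = −317.6;  Well 13−Well 11: 1574a − 65b = 125.5.
Solving gives a = 0.08822, b = 0.20563.
Unit vector along 330° is (sin 330°, cos 330°) = (-0.5000, 0.8660).
Slope in that direction = a·(-0.5000) + b·(0.8660) = 0.13397.
Apparent dip = arctan|0.13397| = 7.63° (true dip is 12.6°, so apparent ≤ true as expected).

7.63°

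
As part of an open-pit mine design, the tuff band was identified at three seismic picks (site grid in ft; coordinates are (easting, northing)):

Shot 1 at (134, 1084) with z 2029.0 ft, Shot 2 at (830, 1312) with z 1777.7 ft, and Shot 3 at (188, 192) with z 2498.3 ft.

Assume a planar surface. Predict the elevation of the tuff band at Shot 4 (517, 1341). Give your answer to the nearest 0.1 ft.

Two edge vectors: Shot 1→Shot 2 = (696, 228, -251.3), Shot 1→Shot 3 = (54, -892, 469.3).
Normal n = (Shot 1→Shot 2) × (Shot 1→Shot 3) = (-117159.2, -340203, -633144).
So ∂z/∂E = −n_x/n_z = −0.185044 and ∂z/∂N = −n_y/n_z = −0.537323.
Intercept c from Shot 1: 2029 + 24.80 + 582.46 = 2636.25.
At (517, 1341): z = −95.7 − 720.6 + 2636.25 = 1820.0 ft.

1820.0 ft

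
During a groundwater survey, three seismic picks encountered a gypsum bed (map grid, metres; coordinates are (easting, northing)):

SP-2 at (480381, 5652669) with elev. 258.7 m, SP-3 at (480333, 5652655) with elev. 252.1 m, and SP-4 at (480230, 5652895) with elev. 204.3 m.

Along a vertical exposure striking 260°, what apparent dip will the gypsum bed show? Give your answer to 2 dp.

8.51°

Let the plane be z = a·E + b·N + c.
SP-3−SP-2: −48a − 14b = −6.6;  SP-4−SP-2: −151a + 226b = −54.4.
Solving gives a = 0.17383, b = −0.12456.
Unit vector along 260° is (sin 260°, cos 260°) = (-0.9848, -0.1736).
Slope in that direction = a·(-0.9848) + b·(-0.1736) = −0.14956.
Apparent dip = arctan|0.14956| = 8.51° (true dip is 12.1°, so apparent ≤ true as expected).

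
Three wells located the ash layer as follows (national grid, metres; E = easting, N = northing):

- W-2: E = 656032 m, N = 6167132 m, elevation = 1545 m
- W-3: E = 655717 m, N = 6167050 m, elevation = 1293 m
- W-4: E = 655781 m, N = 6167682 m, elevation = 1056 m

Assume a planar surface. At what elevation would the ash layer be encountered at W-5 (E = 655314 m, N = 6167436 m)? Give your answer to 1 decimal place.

740.7 m

Let the plane be z = a·E + b·N + c.
W-3−W-2: −315a − 82b = −252;  W-4−W-2: −251a + 550b = −489.
Solving gives a = 0.921922077, b = −0.468359198.
Then c = 1545 − a·656032 − b·6167132 = 2285167.61.
At (655314, 6167436): z = 604148.4 − 2888575.4 + 2285167.61 = 740.7 m.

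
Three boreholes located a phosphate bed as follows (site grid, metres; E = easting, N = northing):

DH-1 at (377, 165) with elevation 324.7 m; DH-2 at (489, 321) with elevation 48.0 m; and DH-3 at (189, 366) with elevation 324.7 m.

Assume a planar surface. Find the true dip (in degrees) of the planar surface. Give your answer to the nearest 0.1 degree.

55.8°

Two edge vectors: DH-1→DH-2 = (112, 156, -276.7), DH-1→DH-3 = (-188, 201, 0).
Normal n = (DH-1→DH-2) × (DH-1→DH-3) = (55616.7, 52019.6, 51840).
So ∂z/∂E = −n_x/n_z = −1.07285 and ∂z/∂N = −n_y/n_z = −1.00346.
Gradient magnitude |∇z| = √(a² + b²) = √(1.15101 + 1.00694) = 1.46900.
True dip = arctan(1.46900) = 55.8°, dipping toward NE (azimuth ≈ 047°).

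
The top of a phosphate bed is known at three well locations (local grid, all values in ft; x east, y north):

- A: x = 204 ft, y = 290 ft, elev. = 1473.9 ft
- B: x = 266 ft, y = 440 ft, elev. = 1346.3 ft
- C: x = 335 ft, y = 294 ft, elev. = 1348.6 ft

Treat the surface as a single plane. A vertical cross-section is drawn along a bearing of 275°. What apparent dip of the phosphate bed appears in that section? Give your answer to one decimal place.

41.9°

Two edge vectors: A→B = (62, 150, -127.6), A→C = (131, 4, -125.3).
Normal n = (A→B) × (A→C) = (-18284.6, -8947, -19402).
So ∂z/∂x = −n_x/n_z = −0.94241 and ∂z/∂y = −n_y/n_z = −0.46114.
Unit vector along 275° is (sin 275°, cos 275°) = (-0.9962, 0.0872).
Slope in that direction = a·(-0.9962) + b·(0.0872) = 0.89863.
Apparent dip = arctan|0.89863| = 41.9° (true dip is 46.4°, so apparent ≤ true as expected).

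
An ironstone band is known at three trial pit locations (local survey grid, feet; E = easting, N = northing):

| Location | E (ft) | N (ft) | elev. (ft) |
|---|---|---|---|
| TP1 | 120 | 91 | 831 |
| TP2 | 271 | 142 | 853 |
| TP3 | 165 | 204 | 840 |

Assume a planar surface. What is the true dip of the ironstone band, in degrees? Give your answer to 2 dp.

7.94°

Two edge vectors: TP1→TP2 = (151, 51, 22), TP1→TP3 = (45, 113, 9).
Normal n = (TP1→TP2) × (TP1→TP3) = (-2027, -369, 14768).
So ∂z/∂E = −n_x/n_z = 0.13726 and ∂z/∂N = −n_y/n_z = 0.02499.
Gradient magnitude |∇z| = √(a² + b²) = √(0.01884 + 0.00062) = 0.13951.
True dip = arctan(0.13951) = 7.94°, dipping toward W (azimuth ≈ 260°).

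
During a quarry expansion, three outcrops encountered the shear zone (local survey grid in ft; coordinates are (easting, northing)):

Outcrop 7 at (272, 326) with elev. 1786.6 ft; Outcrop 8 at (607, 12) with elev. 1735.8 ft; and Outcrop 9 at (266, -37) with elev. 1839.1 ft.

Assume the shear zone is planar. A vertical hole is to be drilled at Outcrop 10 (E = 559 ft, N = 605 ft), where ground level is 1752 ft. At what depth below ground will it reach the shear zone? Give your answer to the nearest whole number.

86 ft

Two edge vectors: Outcrop 7→Outcrop 8 = (335, -314, -50.8), Outcrop 7→Outcrop 9 = (-6, -363, 52.5).
Normal n = (Outcrop 7→Outcrop 8) × (Outcrop 7→Outcrop 9) = (-34925.4, -17282.7, -123489).
So ∂z/∂E = −n_x/n_z = −0.28282 and ∂z/∂N = −n_y/n_z = −0.13995.
Intercept c from Outcrop 7: 1786.6 + 76.93 + 45.62 = 1909.15.
At (559, 605): z_contact = −158.1 − 84.7 + 1909.15 = 1666.4 ft.
Depth below ground = 1752 − 1666.4 = 86 ft.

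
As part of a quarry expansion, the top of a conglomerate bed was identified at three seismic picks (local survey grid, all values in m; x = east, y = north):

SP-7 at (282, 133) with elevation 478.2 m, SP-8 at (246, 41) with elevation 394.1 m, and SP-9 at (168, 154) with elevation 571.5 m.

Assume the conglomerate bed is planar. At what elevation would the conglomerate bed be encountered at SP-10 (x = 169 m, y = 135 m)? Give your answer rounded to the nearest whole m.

Let the plane be z = a·x + b·y + c.
SP-8−SP-7: −36a − 92b = −84.1;  SP-9−SP-7: −114a + 21b = 93.3.
Solving gives a = −0.60632, b = 1.15139.
Then c = 478.2 − a·282 − b·133 = 496.05.
At (169, 135): z = −102.5 + 155.4 + 496.05 = 549.0 m.

549 m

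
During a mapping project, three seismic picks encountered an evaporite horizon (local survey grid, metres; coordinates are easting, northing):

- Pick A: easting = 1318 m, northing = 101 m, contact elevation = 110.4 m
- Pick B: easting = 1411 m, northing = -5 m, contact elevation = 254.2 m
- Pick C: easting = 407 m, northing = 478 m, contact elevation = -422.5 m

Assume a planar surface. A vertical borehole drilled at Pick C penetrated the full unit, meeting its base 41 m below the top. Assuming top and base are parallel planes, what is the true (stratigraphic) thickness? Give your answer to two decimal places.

Two edge vectors: Pick A→Pick B = (93, -106, 143.8), Pick A→Pick C = (-911, 377, -532.9).
Normal n = (Pick A→Pick B) × (Pick A→Pick C) = (2274.8, -81442.1, -61505).
So ∂z/∂easting = −n_x/n_z = 0.03699 and ∂z/∂northing = −n_y/n_z = −1.32415.
|∇z| = √(a²+b²) = 1.32467, so dip δ = arctan(1.32467) = 52.95°.
True thickness = vertical thickness × cos δ = 41 × cos 52.95° = 24.70 m.

24.70 m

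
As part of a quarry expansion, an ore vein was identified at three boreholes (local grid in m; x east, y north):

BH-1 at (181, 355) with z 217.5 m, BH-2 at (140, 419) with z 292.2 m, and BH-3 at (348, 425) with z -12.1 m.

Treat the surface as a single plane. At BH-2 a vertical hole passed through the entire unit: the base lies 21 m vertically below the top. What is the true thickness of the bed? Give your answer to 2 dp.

Two edge vectors: BH-1→BH-2 = (-41, 64, 74.7), BH-1→BH-3 = (167, 70, -229.6).
Normal n = (BH-1→BH-2) × (BH-1→BH-3) = (-19923.4, 3061.3, -13558).
So ∂z/∂x = −n_x/n_z = −1.46949 and ∂z/∂y = −n_y/n_z = 0.22579.
|∇z| = √(a²+b²) = 1.48674, so dip δ = arctan(1.48674) = 56.07°.
True thickness = vertical thickness × cos δ = 21 × cos 56.07° = 11.72 m.

11.72 m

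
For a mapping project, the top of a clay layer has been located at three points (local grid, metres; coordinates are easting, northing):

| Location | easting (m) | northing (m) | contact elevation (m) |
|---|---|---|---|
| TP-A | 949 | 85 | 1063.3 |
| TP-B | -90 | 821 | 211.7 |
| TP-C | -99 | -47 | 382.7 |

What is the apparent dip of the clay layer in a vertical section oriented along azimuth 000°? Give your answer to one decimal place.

Let the plane be z = a·easting + b·northing + c.
TP-B−TP-A: −1039a + 736b = −851.6;  TP-C−TP-A: −1048a − 132b = −680.6.
Solving gives a = 0.67512, b = −0.20400.
Unit vector along 000° is (sin 0°, cos 0°) = (0.0000, 1.0000).
Slope in that direction = a·(0.0000) + b·(1.0000) = −0.20400.
Apparent dip = arctan|0.20400| = 11.5° (true dip is 35.2°, so apparent ≤ true as expected).

11.5°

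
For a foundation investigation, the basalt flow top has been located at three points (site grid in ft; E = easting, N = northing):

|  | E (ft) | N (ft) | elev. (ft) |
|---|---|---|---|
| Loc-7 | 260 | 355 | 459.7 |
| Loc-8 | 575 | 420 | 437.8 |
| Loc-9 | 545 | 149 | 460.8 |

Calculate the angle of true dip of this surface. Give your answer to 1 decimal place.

Two edge vectors: Loc-7→Loc-8 = (315, 65, -21.9), Loc-7→Loc-9 = (285, -206, 1.1).
Normal n = (Loc-7→Loc-8) × (Loc-7→Loc-9) = (-4439.9, -6588, -83415).
So ∂z/∂E = −n_x/n_z = −0.05323 and ∂z/∂N = −n_y/n_z = −0.07898.
Gradient magnitude |∇z| = √(a² + b²) = √(0.00283 + 0.00624) = 0.09524.
True dip = arctan(0.09524) = 5.4°, dipping toward NE (azimuth ≈ 034°).

5.4°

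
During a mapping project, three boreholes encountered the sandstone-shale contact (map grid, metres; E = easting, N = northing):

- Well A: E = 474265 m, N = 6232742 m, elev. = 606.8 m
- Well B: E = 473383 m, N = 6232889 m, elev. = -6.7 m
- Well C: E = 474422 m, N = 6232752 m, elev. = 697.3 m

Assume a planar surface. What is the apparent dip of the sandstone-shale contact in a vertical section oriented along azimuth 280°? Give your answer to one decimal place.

Two edge vectors: Well A→Well B = (-882, 147, -613.5), Well A→Well C = (157, 10, 90.5).
Normal n = (Well A→Well B) × (Well A→Well C) = (19438.5, -16498.5, -31899).
So ∂z/∂E = −n_x/n_z = 0.60938 and ∂z/∂N = −n_y/n_z = −0.51721.
Unit vector along 280° is (sin 280°, cos 280°) = (-0.9848, 0.1736).
Slope in that direction = a·(-0.9848) + b·(0.1736) = −0.68993.
Apparent dip = arctan|0.68993| = 34.6° (true dip is 38.6°, so apparent ≤ true as expected).

34.6°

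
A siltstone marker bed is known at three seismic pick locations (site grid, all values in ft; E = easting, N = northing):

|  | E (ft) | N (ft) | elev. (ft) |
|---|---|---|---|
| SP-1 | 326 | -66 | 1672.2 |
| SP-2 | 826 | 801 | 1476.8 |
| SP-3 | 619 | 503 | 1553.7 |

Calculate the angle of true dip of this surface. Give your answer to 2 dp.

15.89°

Let the plane be z = a·E + b·N + c.
SP-2−SP-1: 500a + 867b = −195.4;  SP-3−SP-1: 293a + 569b = −118.5.
Solving gives a = −0.27710, b = −0.06557.
Gradient magnitude |∇z| = √(a² + b²) = √(0.07679 + 0.00430) = 0.28476.
True dip = arctan(0.28476) = 15.89°, dipping toward ENE (azimuth ≈ 077°).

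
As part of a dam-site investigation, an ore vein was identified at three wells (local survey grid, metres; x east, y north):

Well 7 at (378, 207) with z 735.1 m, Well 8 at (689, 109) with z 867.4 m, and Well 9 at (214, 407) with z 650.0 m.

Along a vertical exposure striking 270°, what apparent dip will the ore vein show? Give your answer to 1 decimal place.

Two edge vectors: Well 7→Well 8 = (311, -98, 132.3), Well 7→Well 9 = (-164, 200, -85.1).
Normal n = (Well 7→Well 8) × (Well 7→Well 9) = (-18120.2, 4768.9, 46128).
So ∂z/∂x = −n_x/n_z = 0.39282 and ∂z/∂y = −n_y/n_z = −0.10338.
Unit vector along 270° is (sin 270°, cos 270°) = (-1.0000, -0.0000).
Slope in that direction = a·(-1.0000) + b·(-0.0000) = −0.39282.
Apparent dip = arctan|0.39282| = 21.4° (true dip is 22.1°, so apparent ≤ true as expected).

21.4°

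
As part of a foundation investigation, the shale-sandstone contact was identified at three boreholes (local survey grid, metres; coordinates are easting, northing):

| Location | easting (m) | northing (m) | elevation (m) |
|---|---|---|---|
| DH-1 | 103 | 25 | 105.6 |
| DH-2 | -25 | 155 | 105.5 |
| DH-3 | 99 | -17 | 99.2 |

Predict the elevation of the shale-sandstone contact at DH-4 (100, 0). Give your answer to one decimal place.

Two edge vectors: DH-1→DH-2 = (-128, 130, -0.1), DH-1→DH-3 = (-4, -42, -6.4).
Normal n = (DH-1→DH-2) × (DH-1→DH-3) = (-836.2, -818.8, 5896).
So ∂z/∂easting = −n_x/n_z = 0.14182 and ∂z/∂northing = −n_y/n_z = 0.13887.
Intercept c from DH-1: 105.6 − 14.61 − 3.47 = 87.52.
At (100, 0): z = 14.2 + 0.0 + 87.52 = 101.7 m.

101.7 m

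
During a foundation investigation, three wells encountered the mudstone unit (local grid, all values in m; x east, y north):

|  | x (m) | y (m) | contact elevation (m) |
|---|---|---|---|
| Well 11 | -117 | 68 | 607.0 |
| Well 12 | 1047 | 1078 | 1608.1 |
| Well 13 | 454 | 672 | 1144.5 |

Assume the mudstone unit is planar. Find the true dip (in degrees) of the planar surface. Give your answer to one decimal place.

33.0°

Let the plane be z = a·x + b·y + c.
Well 12−Well 11: 1164a + 1010b = 1001.1;  Well 13−Well 11: 571a + 604b = 537.5.
Solving gives a = 0.48905, b = 0.42757.
Gradient magnitude |∇z| = √(a² + b²) = √(0.23917 + 0.18282) = 0.64960.
True dip = arctan(0.64960) = 33.0°, dipping toward SW (azimuth ≈ 229°).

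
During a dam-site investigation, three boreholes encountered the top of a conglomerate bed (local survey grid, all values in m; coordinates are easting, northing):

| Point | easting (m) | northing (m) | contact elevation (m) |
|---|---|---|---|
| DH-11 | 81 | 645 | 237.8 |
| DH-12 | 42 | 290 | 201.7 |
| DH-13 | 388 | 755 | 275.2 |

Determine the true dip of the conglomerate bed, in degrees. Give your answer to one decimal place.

Two edge vectors: DH-11→DH-12 = (-39, -355, -36.1), DH-11→DH-13 = (307, 110, 37.4).
Normal n = (DH-11→DH-12) × (DH-11→DH-13) = (-9306, -9624.1, 104695).
So ∂z/∂easting = −n_x/n_z = 0.08889 and ∂z/∂northing = −n_y/n_z = 0.09193.
Gradient magnitude |∇z| = √(a² + b²) = √(0.00790 + 0.00845) = 0.12787.
True dip = arctan(0.12787) = 7.3°, dipping toward SW (azimuth ≈ 224°).

7.3°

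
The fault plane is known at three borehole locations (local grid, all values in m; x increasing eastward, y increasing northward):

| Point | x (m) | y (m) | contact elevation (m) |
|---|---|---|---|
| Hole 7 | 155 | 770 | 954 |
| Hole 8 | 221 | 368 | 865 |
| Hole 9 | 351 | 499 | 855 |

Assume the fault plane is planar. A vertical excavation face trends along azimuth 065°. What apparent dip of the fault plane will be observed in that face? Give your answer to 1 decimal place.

9.0°

Two edge vectors: Hole 7→Hole 8 = (66, -402, -89), Hole 7→Hole 9 = (196, -271, -99).
Normal n = (Hole 7→Hole 8) × (Hole 7→Hole 9) = (15679, -10910, 60906).
So ∂z/∂x = −n_x/n_z = −0.25743 and ∂z/∂y = −n_y/n_z = 0.17913.
Unit vector along 065° is (sin 65°, cos 65°) = (0.9063, 0.4226).
Slope in that direction = a·(0.9063) + b·(0.4226) = −0.15761.
Apparent dip = arctan|0.15761| = 9.0° (true dip is 17.4°, so apparent ≤ true as expected).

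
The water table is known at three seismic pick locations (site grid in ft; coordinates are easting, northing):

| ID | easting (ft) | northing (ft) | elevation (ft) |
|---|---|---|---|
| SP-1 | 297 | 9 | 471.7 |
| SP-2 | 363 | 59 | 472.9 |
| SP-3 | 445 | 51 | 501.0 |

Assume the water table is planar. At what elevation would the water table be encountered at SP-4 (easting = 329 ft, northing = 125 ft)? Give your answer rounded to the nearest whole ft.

437 ft

Let the plane be z = a·easting + b·northing + c.
SP-2−SP-1: 66a + 50b = 1.2;  SP-3−SP-1: 148a + 42b = 29.3.
Solving gives a = 0.30566, b = −0.37947.
Then c = 471.7 − a·297 − b·9 = 384.33.
At (329, 125): z = 100.6 − 47.4 + 384.33 = 437.5 ft.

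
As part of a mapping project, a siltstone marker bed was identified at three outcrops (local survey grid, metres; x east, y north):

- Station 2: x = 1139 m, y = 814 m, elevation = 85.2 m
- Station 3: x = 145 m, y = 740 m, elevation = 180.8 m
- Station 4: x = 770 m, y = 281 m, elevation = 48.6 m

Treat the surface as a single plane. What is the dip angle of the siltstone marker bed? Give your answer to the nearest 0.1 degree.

10.1°

Let the plane be z = a·x + b·y + c.
Station 3−Station 2: −994a − 74b = 95.6;  Station 4−Station 2: −369a − 533b = −36.6.
Solving gives a = −0.10679, b = 0.14260.
Gradient magnitude |∇z| = √(a² + b²) = √(0.01140 + 0.02034) = 0.17816.
True dip = arctan(0.17816) = 10.1°, dipping toward SE (azimuth ≈ 143°).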